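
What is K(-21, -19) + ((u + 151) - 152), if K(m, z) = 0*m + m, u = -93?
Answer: -115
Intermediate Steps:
K(m, z) = m (K(m, z) = 0 + m = m)
K(-21, -19) + ((u + 151) - 152) = -21 + ((-93 + 151) - 152) = -21 + (58 - 152) = -21 - 94 = -115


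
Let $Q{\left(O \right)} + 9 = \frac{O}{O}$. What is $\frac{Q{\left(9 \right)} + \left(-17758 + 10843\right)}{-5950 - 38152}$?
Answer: $\frac{6923}{44102} \approx 0.15698$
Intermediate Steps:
$Q{\left(O \right)} = -8$ ($Q{\left(O \right)} = -9 + \frac{O}{O} = -9 + 1 = -8$)
$\frac{Q{\left(9 \right)} + \left(-17758 + 10843\right)}{-5950 - 38152} = \frac{-8 + \left(-17758 + 10843\right)}{-5950 - 38152} = \frac{-8 - 6915}{-44102} = \left(-6923\right) \left(- \frac{1}{44102}\right) = \frac{6923}{44102}$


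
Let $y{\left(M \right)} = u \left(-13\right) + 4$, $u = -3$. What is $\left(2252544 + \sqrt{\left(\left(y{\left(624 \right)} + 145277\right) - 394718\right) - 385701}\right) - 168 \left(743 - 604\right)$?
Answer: $2229192 + i \sqrt{635099} \approx 2.2292 \cdot 10^{6} + 796.93 i$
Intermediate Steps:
$y{\left(M \right)} = 43$ ($y{\left(M \right)} = \left(-3\right) \left(-13\right) + 4 = 39 + 4 = 43$)
$\left(2252544 + \sqrt{\left(\left(y{\left(624 \right)} + 145277\right) - 394718\right) - 385701}\right) - 168 \left(743 - 604\right) = \left(2252544 + \sqrt{\left(\left(43 + 145277\right) - 394718\right) - 385701}\right) - 168 \left(743 - 604\right) = \left(2252544 + \sqrt{\left(145320 - 394718\right) - 385701}\right) - 23352 = \left(2252544 + \sqrt{-249398 - 385701}\right) - 23352 = \left(2252544 + \sqrt{-635099}\right) - 23352 = \left(2252544 + i \sqrt{635099}\right) - 23352 = 2229192 + i \sqrt{635099}$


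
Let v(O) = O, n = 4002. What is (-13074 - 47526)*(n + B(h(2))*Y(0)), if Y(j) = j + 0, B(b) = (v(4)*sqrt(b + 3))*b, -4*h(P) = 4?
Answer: -242521200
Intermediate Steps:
h(P) = -1 (h(P) = -1/4*4 = -1)
B(b) = 4*b*sqrt(3 + b) (B(b) = (4*sqrt(b + 3))*b = (4*sqrt(3 + b))*b = 4*b*sqrt(3 + b))
Y(j) = j
(-13074 - 47526)*(n + B(h(2))*Y(0)) = (-13074 - 47526)*(4002 + (4*(-1)*sqrt(3 - 1))*0) = -60600*(4002 + (4*(-1)*sqrt(2))*0) = -60600*(4002 - 4*sqrt(2)*0) = -60600*(4002 + 0) = -60600*4002 = -242521200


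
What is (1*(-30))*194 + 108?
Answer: -5712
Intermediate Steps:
(1*(-30))*194 + 108 = -30*194 + 108 = -5820 + 108 = -5712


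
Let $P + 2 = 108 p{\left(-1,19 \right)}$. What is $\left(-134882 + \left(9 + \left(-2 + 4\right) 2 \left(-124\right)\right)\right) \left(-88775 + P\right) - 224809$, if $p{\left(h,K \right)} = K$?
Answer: $11739651716$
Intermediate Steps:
$P = 2050$ ($P = -2 + 108 \cdot 19 = -2 + 2052 = 2050$)
$\left(-134882 + \left(9 + \left(-2 + 4\right) 2 \left(-124\right)\right)\right) \left(-88775 + P\right) - 224809 = \left(-134882 + \left(9 + \left(-2 + 4\right) 2 \left(-124\right)\right)\right) \left(-88775 + 2050\right) - 224809 = \left(-134882 + \left(9 + 2 \cdot 2 \left(-124\right)\right)\right) \left(-86725\right) - 224809 = \left(-134882 + \left(9 + 4 \left(-124\right)\right)\right) \left(-86725\right) - 224809 = \left(-134882 + \left(9 - 496\right)\right) \left(-86725\right) - 224809 = \left(-134882 - 487\right) \left(-86725\right) - 224809 = \left(-135369\right) \left(-86725\right) - 224809 = 11739876525 - 224809 = 11739651716$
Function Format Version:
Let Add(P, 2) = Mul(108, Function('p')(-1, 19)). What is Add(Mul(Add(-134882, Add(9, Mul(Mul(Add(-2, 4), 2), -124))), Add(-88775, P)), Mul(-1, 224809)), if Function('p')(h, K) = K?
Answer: 11739651716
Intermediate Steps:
P = 2050 (P = Add(-2, Mul(108, 19)) = Add(-2, 2052) = 2050)
Add(Mul(Add(-134882, Add(9, Mul(Mul(Add(-2, 4), 2), -124))), Add(-88775, P)), Mul(-1, 224809)) = Add(Mul(Add(-134882, Add(9, Mul(Mul(Add(-2, 4), 2), -124))), Add(-88775, 2050)), Mul(-1, 224809)) = Add(Mul(Add(-134882, Add(9, Mul(Mul(2, 2), -124))), -86725), -224809) = Add(Mul(Add(-134882, Add(9, Mul(4, -124))), -86725), -224809) = Add(Mul(Add(-134882, Add(9, -496)), -86725), -224809) = Add(Mul(Add(-134882, -487), -86725), -224809) = Add(Mul(-135369, -86725), -224809) = Add(11739876525, -224809) = 11739651716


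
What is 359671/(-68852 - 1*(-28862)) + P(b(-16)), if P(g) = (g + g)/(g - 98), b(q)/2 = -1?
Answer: -1790357/199950 ≈ -8.9540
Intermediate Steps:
b(q) = -2 (b(q) = 2*(-1) = -2)
P(g) = 2*g/(-98 + g) (P(g) = (2*g)/(-98 + g) = 2*g/(-98 + g))
359671/(-68852 - 1*(-28862)) + P(b(-16)) = 359671/(-68852 - 1*(-28862)) + 2*(-2)/(-98 - 2) = 359671/(-68852 + 28862) + 2*(-2)/(-100) = 359671/(-39990) + 2*(-2)*(-1/100) = 359671*(-1/39990) + 1/25 = -359671/39990 + 1/25 = -1790357/199950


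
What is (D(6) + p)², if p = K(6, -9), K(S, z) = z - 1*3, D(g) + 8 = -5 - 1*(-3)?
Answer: 484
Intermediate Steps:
D(g) = -10 (D(g) = -8 + (-5 - 1*(-3)) = -8 + (-5 + 3) = -8 - 2 = -10)
K(S, z) = -3 + z (K(S, z) = z - 3 = -3 + z)
p = -12 (p = -3 - 9 = -12)
(D(6) + p)² = (-10 - 12)² = (-22)² = 484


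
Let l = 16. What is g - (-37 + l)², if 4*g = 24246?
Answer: 11241/2 ≈ 5620.5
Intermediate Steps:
g = 12123/2 (g = (¼)*24246 = 12123/2 ≈ 6061.5)
g - (-37 + l)² = 12123/2 - (-37 + 16)² = 12123/2 - 1*(-21)² = 12123/2 - 1*441 = 12123/2 - 441 = 11241/2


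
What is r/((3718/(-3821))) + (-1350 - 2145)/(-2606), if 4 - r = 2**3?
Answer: 26412257/4844554 ≈ 5.4520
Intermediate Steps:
r = -4 (r = 4 - 1*2**3 = 4 - 1*8 = 4 - 8 = -4)
r/((3718/(-3821))) + (-1350 - 2145)/(-2606) = -4/(3718/(-3821)) + (-1350 - 2145)/(-2606) = -4/(3718*(-1/3821)) - 3495*(-1/2606) = -4/(-3718/3821) + 3495/2606 = -4*(-3821/3718) + 3495/2606 = 7642/1859 + 3495/2606 = 26412257/4844554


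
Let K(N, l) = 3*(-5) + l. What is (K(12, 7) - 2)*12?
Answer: -120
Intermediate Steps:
K(N, l) = -15 + l
(K(12, 7) - 2)*12 = ((-15 + 7) - 2)*12 = (-8 - 2)*12 = -10*12 = -120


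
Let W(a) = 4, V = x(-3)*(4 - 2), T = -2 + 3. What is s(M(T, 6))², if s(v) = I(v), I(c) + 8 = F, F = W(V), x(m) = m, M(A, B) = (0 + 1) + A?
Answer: 16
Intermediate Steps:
T = 1
M(A, B) = 1 + A
V = -6 (V = -3*(4 - 2) = -3*2 = -6)
F = 4
I(c) = -4 (I(c) = -8 + 4 = -4)
s(v) = -4
s(M(T, 6))² = (-4)² = 16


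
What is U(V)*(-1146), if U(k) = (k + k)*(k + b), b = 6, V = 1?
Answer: -16044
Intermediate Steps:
U(k) = 2*k*(6 + k) (U(k) = (k + k)*(k + 6) = (2*k)*(6 + k) = 2*k*(6 + k))
U(V)*(-1146) = (2*1*(6 + 1))*(-1146) = (2*1*7)*(-1146) = 14*(-1146) = -16044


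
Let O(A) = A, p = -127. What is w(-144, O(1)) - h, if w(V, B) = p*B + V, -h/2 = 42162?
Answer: 84053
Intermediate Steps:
h = -84324 (h = -2*42162 = -84324)
w(V, B) = V - 127*B (w(V, B) = -127*B + V = V - 127*B)
w(-144, O(1)) - h = (-144 - 127*1) - 1*(-84324) = (-144 - 127) + 84324 = -271 + 84324 = 84053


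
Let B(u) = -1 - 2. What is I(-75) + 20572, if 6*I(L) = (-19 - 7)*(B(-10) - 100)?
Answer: 63055/3 ≈ 21018.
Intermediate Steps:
B(u) = -3
I(L) = 1339/3 (I(L) = ((-19 - 7)*(-3 - 100))/6 = (-26*(-103))/6 = (⅙)*2678 = 1339/3)
I(-75) + 20572 = 1339/3 + 20572 = 63055/3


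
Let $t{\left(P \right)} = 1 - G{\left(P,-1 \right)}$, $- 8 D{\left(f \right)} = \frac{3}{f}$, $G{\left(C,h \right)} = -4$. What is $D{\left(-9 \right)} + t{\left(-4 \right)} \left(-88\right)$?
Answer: $- \frac{10559}{24} \approx -439.96$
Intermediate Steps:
$D{\left(f \right)} = - \frac{3}{8 f}$ ($D{\left(f \right)} = - \frac{3 \frac{1}{f}}{8} = - \frac{3}{8 f}$)
$t{\left(P \right)} = 5$ ($t{\left(P \right)} = 1 - -4 = 1 + 4 = 5$)
$D{\left(-9 \right)} + t{\left(-4 \right)} \left(-88\right) = - \frac{3}{8 \left(-9\right)} + 5 \left(-88\right) = \left(- \frac{3}{8}\right) \left(- \frac{1}{9}\right) - 440 = \frac{1}{24} - 440 = - \frac{10559}{24}$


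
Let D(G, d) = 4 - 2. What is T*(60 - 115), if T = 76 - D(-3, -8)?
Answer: -4070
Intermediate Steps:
D(G, d) = 2
T = 74 (T = 76 - 1*2 = 76 - 2 = 74)
T*(60 - 115) = 74*(60 - 115) = 74*(-55) = -4070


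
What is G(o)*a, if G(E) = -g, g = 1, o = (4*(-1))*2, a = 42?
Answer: -42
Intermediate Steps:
o = -8 (o = -4*2 = -8)
G(E) = -1 (G(E) = -1*1 = -1)
G(o)*a = -1*42 = -42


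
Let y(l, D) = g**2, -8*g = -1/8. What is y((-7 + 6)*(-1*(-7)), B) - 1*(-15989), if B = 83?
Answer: 65490945/4096 ≈ 15989.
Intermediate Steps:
g = 1/64 (g = -(-1)/(8*8) = -1/8*(-1/8) = 1/64 ≈ 0.015625)
y(l, D) = 1/4096 (y(l, D) = (1/64)**2 = 1/4096)
y((-7 + 6)*(-1*(-7)), B) - 1*(-15989) = 1/4096 - 1*(-15989) = 1/4096 + 15989 = 65490945/4096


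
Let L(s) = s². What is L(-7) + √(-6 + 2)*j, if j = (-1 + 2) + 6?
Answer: 49 + 14*I ≈ 49.0 + 14.0*I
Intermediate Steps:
j = 7 (j = 1 + 6 = 7)
L(-7) + √(-6 + 2)*j = (-7)² + √(-6 + 2)*7 = 49 + √(-4)*7 = 49 + (2*I)*7 = 49 + 14*I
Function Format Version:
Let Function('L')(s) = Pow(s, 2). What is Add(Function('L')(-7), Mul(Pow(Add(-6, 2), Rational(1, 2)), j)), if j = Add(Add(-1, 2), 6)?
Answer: Add(49, Mul(14, I)) ≈ Add(49.000, Mul(14.000, I))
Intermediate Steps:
j = 7 (j = Add(1, 6) = 7)
Add(Function('L')(-7), Mul(Pow(Add(-6, 2), Rational(1, 2)), j)) = Add(Pow(-7, 2), Mul(Pow(Add(-6, 2), Rational(1, 2)), 7)) = Add(49, Mul(Pow(-4, Rational(1, 2)), 7)) = Add(49, Mul(Mul(2, I), 7)) = Add(49, Mul(14, I))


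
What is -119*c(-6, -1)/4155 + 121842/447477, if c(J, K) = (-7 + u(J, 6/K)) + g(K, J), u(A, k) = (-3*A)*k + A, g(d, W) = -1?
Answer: 2334241532/619755645 ≈ 3.7664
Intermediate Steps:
u(A, k) = A - 3*A*k (u(A, k) = -3*A*k + A = A - 3*A*k)
c(J, K) = -8 + J*(1 - 18/K) (c(J, K) = (-7 + J*(1 - 18/K)) - 1 = -8 + J*(1 - 18/K))
-119*c(-6, -1)/4155 + 121842/447477 = -119*(-8 - 6 - 18*(-6)/(-1))/4155 + 121842/447477 = -119*(-8 - 6 - 18*(-6)*(-1))*(1/4155) + 121842*(1/447477) = -119*(-8 - 6 - 108)*(1/4155) + 40614/149159 = -119*(-122)*(1/4155) + 40614/149159 = 14518*(1/4155) + 40614/149159 = 14518/4155 + 40614/149159 = 2334241532/619755645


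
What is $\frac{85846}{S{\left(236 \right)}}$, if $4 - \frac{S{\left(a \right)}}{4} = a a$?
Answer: $- \frac{42923}{111384} \approx -0.38536$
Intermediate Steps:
$S{\left(a \right)} = 16 - 4 a^{2}$ ($S{\left(a \right)} = 16 - 4 a a = 16 - 4 a^{2}$)
$\frac{85846}{S{\left(236 \right)}} = \frac{85846}{16 - 4 \cdot 236^{2}} = \frac{85846}{16 - 222784} = \frac{85846}{-222768} = 85846 \left(- \frac{1}{222768}\right) = - \frac{42923}{111384}$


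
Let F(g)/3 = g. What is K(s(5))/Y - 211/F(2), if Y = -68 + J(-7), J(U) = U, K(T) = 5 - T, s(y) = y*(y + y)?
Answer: -1037/30 ≈ -34.567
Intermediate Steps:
F(g) = 3*g
s(y) = 2*y² (s(y) = y*(2*y) = 2*y²)
Y = -75 (Y = -68 - 7 = -75)
K(s(5))/Y - 211/F(2) = (5 - 2*5²)/(-75) - 211/(3*2) = (5 - 2*25)*(-1/75) - 211/6 = (5 - 1*50)*(-1/75) - 211*⅙ = (5 - 50)*(-1/75) - 211/6 = -45*(-1/75) - 211/6 = ⅗ - 211/6 = -1037/30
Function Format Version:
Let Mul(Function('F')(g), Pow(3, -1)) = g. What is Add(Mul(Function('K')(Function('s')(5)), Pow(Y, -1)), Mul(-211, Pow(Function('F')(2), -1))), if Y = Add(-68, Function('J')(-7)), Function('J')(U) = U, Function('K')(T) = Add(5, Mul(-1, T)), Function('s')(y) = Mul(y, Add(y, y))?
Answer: Rational(-1037, 30) ≈ -34.567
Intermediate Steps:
Function('F')(g) = Mul(3, g)
Function('s')(y) = Mul(2, Pow(y, 2)) (Function('s')(y) = Mul(y, Mul(2, y)) = Mul(2, Pow(y, 2)))
Y = -75 (Y = Add(-68, -7) = -75)
Add(Mul(Function('K')(Function('s')(5)), Pow(Y, -1)), Mul(-211, Pow(Function('F')(2), -1))) = Add(Mul(Add(5, Mul(-1, Mul(2, Pow(5, 2)))), Pow(-75, -1)), Mul(-211, Pow(Mul(3, 2), -1))) = Add(Mul(Add(5, Mul(-1, Mul(2, 25))), Rational(-1, 75)), Mul(-211, Pow(6, -1))) = Add(Mul(Add(5, Mul(-1, 50)), Rational(-1, 75)), Mul(-211, Rational(1, 6))) = Add(Mul(Add(5, -50), Rational(-1, 75)), Rational(-211, 6)) = Add(Mul(-45, Rational(-1, 75)), Rational(-211, 6)) = Add(Rational(3, 5), Rational(-211, 6)) = Rational(-1037, 30)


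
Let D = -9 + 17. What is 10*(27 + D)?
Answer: 350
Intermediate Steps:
D = 8
10*(27 + D) = 10*(27 + 8) = 10*35 = 350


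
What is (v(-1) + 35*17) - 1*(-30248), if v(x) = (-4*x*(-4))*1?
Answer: 30827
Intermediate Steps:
v(x) = 16*x (v(x) = (16*x)*1 = 16*x)
(v(-1) + 35*17) - 1*(-30248) = (16*(-1) + 35*17) - 1*(-30248) = (-16 + 595) + 30248 = 579 + 30248 = 30827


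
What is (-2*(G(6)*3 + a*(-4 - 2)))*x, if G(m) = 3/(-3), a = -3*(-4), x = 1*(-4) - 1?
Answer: -750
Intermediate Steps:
x = -5 (x = -4 - 1 = -5)
a = 12
G(m) = -1 (G(m) = 3*(-1/3) = -1)
(-2*(G(6)*3 + a*(-4 - 2)))*x = -2*(-1*3 + 12*(-4 - 2))*(-5) = -2*(-3 + 12*(-6))*(-5) = -2*(-3 - 72)*(-5) = -2*(-75)*(-5) = 150*(-5) = -750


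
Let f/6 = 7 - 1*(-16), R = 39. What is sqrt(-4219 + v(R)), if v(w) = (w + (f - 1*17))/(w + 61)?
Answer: 3*I*sqrt(11715)/5 ≈ 64.942*I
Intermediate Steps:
f = 138 (f = 6*(7 - 1*(-16)) = 6*(7 + 16) = 6*23 = 138)
v(w) = (121 + w)/(61 + w) (v(w) = (w + (138 - 1*17))/(w + 61) = (w + (138 - 17))/(61 + w) = (w + 121)/(61 + w) = (121 + w)/(61 + w))
sqrt(-4219 + v(R)) = sqrt(-4219 + (121 + 39)/(61 + 39)) = sqrt(-4219 + 160/100) = sqrt(-4219 + (1/100)*160) = sqrt(-4219 + 8/5) = sqrt(-21087/5) = 3*I*sqrt(11715)/5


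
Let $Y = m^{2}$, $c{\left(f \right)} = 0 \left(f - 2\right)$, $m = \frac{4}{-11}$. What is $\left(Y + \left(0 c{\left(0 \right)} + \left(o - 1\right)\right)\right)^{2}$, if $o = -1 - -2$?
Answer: $\frac{256}{14641} \approx 0.017485$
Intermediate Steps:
$m = - \frac{4}{11}$ ($m = 4 \left(- \frac{1}{11}\right) = - \frac{4}{11} \approx -0.36364$)
$o = 1$ ($o = -1 + 2 = 1$)
$c{\left(f \right)} = 0$ ($c{\left(f \right)} = 0 \left(-2 + f\right) = 0$)
$Y = \frac{16}{121}$ ($Y = \left(- \frac{4}{11}\right)^{2} = \frac{16}{121} \approx 0.13223$)
$\left(Y + \left(0 c{\left(0 \right)} + \left(o - 1\right)\right)\right)^{2} = \left(\frac{16}{121} + \left(0 \cdot 0 + \left(1 - 1\right)\right)\right)^{2} = \left(\frac{16}{121} + \left(0 + \left(1 - 1\right)\right)\right)^{2} = \left(\frac{16}{121} + \left(0 + 0\right)\right)^{2} = \left(\frac{16}{121} + 0\right)^{2} = \left(\frac{16}{121}\right)^{2} = \frac{256}{14641}$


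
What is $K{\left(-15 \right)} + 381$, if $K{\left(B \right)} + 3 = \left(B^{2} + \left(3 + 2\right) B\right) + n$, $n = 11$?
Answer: $539$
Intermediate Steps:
$K{\left(B \right)} = 8 + B^{2} + 5 B$ ($K{\left(B \right)} = -3 + \left(\left(B^{2} + \left(3 + 2\right) B\right) + 11\right) = -3 + \left(\left(B^{2} + 5 B\right) + 11\right) = -3 + \left(11 + B^{2} + 5 B\right) = 8 + B^{2} + 5 B$)
$K{\left(-15 \right)} + 381 = \left(8 + \left(-15\right)^{2} + 5 \left(-15\right)\right) + 381 = \left(8 + 225 - 75\right) + 381 = 158 + 381 = 539$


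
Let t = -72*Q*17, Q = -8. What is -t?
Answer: -9792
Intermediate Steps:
t = 9792 (t = -72*(-8)*17 = -12*(-48)*17 = 576*17 = 9792)
-t = -1*9792 = -9792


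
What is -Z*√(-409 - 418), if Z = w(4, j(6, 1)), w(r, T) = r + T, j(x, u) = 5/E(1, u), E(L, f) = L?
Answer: -9*I*√827 ≈ -258.82*I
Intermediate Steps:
j(x, u) = 5 (j(x, u) = 5/1 = 5*1 = 5)
w(r, T) = T + r
Z = 9 (Z = 5 + 4 = 9)
-Z*√(-409 - 418) = -9*√(-409 - 418) = -9*√(-827) = -9*I*√827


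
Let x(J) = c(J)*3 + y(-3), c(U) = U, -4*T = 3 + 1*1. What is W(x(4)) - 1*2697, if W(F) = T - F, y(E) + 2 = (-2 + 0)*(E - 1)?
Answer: -2716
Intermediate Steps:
y(E) = -2*E (y(E) = -2 + (-2 + 0)*(E - 1) = -2 - 2*(-1 + E) = -2 + (2 - 2*E) = -2*E)
T = -1 (T = -(3 + 1*1)/4 = -(3 + 1)/4 = -1/4*4 = -1)
x(J) = 6 + 3*J (x(J) = J*3 - 2*(-3) = 3*J + 6 = 6 + 3*J)
W(F) = -1 - F
W(x(4)) - 1*2697 = (-1 - (6 + 3*4)) - 1*2697 = (-1 - (6 + 12)) - 2697 = (-1 - 1*18) - 2697 = (-1 - 18) - 2697 = -19 - 2697 = -2716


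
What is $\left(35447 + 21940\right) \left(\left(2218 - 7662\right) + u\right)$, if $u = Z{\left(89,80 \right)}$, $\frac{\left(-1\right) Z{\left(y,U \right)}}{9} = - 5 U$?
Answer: $-105821628$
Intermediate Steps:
$Z{\left(y,U \right)} = 45 U$ ($Z{\left(y,U \right)} = - 9 \left(- 5 U\right) = 45 U$)
$u = 3600$ ($u = 45 \cdot 80 = 3600$)
$\left(35447 + 21940\right) \left(\left(2218 - 7662\right) + u\right) = \left(35447 + 21940\right) \left(\left(2218 - 7662\right) + 3600\right) = 57387 \left(\left(2218 - 7662\right) + 3600\right) = 57387 \left(-5444 + 3600\right) = 57387 \left(-1844\right) = -105821628$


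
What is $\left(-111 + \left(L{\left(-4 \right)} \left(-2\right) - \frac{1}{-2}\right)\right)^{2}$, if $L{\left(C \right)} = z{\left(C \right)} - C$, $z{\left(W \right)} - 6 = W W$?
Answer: $\frac{105625}{4} \approx 26406.0$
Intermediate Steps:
$z{\left(W \right)} = 6 + W^{2}$ ($z{\left(W \right)} = 6 + W W = 6 + W^{2}$)
$L{\left(C \right)} = 6 + C^{2} - C$ ($L{\left(C \right)} = \left(6 + C^{2}\right) - C = 6 + C^{2} - C$)
$\left(-111 + \left(L{\left(-4 \right)} \left(-2\right) - \frac{1}{-2}\right)\right)^{2} = \left(-111 + \left(\left(6 + \left(-4\right)^{2} - -4\right) \left(-2\right) - \frac{1}{-2}\right)\right)^{2} = \left(-111 + \left(\left(6 + 16 + 4\right) \left(-2\right) - - \frac{1}{2}\right)\right)^{2} = \left(-111 + \left(26 \left(-2\right) + \frac{1}{2}\right)\right)^{2} = \left(-111 + \left(-52 + \frac{1}{2}\right)\right)^{2} = \left(-111 - \frac{103}{2}\right)^{2} = \left(- \frac{325}{2}\right)^{2} = \frac{105625}{4}$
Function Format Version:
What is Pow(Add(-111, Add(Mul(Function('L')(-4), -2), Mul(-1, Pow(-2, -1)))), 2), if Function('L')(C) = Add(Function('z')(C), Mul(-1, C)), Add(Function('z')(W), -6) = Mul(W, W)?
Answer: Rational(105625, 4) ≈ 26406.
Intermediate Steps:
Function('z')(W) = Add(6, Pow(W, 2)) (Function('z')(W) = Add(6, Mul(W, W)) = Add(6, Pow(W, 2)))
Function('L')(C) = Add(6, Pow(C, 2), Mul(-1, C)) (Function('L')(C) = Add(Add(6, Pow(C, 2)), Mul(-1, C)) = Add(6, Pow(C, 2), Mul(-1, C)))
Pow(Add(-111, Add(Mul(Function('L')(-4), -2), Mul(-1, Pow(-2, -1)))), 2) = Pow(Add(-111, Add(Mul(Add(6, Pow(-4, 2), Mul(-1, -4)), -2), Mul(-1, Pow(-2, -1)))), 2) = Pow(Add(-111, Add(Mul(Add(6, 16, 4), -2), Mul(-1, Rational(-1, 2)))), 2) = Pow(Add(-111, Add(Mul(26, -2), Rational(1, 2))), 2) = Pow(Add(-111, Add(-52, Rational(1, 2))), 2) = Pow(Add(-111, Rational(-103, 2)), 2) = Pow(Rational(-325, 2), 2) = Rational(105625, 4)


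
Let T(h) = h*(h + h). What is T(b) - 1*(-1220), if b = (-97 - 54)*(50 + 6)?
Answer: 143009092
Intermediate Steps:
b = -8456 (b = -151*56 = -8456)
T(h) = 2*h² (T(h) = h*(2*h) = 2*h²)
T(b) - 1*(-1220) = 2*(-8456)² - 1*(-1220) = 2*71503936 + 1220 = 143007872 + 1220 = 143009092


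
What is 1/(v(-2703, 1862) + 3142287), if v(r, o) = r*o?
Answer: -1/1890699 ≈ -5.2890e-7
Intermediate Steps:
v(r, o) = o*r
1/(v(-2703, 1862) + 3142287) = 1/(1862*(-2703) + 3142287) = 1/(-5032986 + 3142287) = 1/(-1890699) = -1/1890699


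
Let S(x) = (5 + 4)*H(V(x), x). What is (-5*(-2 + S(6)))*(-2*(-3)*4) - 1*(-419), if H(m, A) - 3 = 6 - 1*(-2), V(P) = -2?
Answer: -11221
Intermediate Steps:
H(m, A) = 11 (H(m, A) = 3 + (6 - 1*(-2)) = 3 + (6 + 2) = 3 + 8 = 11)
S(x) = 99 (S(x) = (5 + 4)*11 = 9*11 = 99)
(-5*(-2 + S(6)))*(-2*(-3)*4) - 1*(-419) = (-5*(-2 + 99))*(-2*(-3)*4) - 1*(-419) = (-5*97)*(6*4) + 419 = -485*24 + 419 = -11640 + 419 = -11221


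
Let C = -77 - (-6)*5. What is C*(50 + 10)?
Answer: -2820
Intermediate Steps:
C = -47 (C = -77 - 1*(-30) = -77 + 30 = -47)
C*(50 + 10) = -47*(50 + 10) = -47*60 = -2820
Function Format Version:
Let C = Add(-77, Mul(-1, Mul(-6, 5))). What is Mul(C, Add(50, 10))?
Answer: -2820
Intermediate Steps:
C = -47 (C = Add(-77, Mul(-1, -30)) = Add(-77, 30) = -47)
Mul(C, Add(50, 10)) = Mul(-47, Add(50, 10)) = Mul(-47, 60) = -2820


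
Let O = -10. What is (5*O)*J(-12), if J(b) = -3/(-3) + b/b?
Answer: -100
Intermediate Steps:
J(b) = 2 (J(b) = -3*(-1/3) + 1 = 1 + 1 = 2)
(5*O)*J(-12) = (5*(-10))*2 = -50*2 = -100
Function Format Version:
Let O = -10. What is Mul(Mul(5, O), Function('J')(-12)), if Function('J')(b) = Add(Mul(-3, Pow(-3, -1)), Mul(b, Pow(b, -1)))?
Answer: -100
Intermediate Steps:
Function('J')(b) = 2 (Function('J')(b) = Add(Mul(-3, Rational(-1, 3)), 1) = Add(1, 1) = 2)
Mul(Mul(5, O), Function('J')(-12)) = Mul(Mul(5, -10), 2) = Mul(-50, 2) = -100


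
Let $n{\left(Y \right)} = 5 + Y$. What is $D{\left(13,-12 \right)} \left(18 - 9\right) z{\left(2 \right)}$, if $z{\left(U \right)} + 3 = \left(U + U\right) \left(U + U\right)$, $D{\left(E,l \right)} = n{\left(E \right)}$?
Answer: $2106$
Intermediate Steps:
$D{\left(E,l \right)} = 5 + E$
$z{\left(U \right)} = -3 + 4 U^{2}$ ($z{\left(U \right)} = -3 + \left(U + U\right) \left(U + U\right) = -3 + 2 U 2 U = -3 + 4 U^{2}$)
$D{\left(13,-12 \right)} \left(18 - 9\right) z{\left(2 \right)} = \left(5 + 13\right) \left(18 - 9\right) \left(-3 + 4 \cdot 2^{2}\right) = 18 \cdot 9 \left(-3 + 4 \cdot 4\right) = 18 \cdot 9 \left(-3 + 16\right) = 18 \cdot 9 \cdot 13 = 18 \cdot 117 = 2106$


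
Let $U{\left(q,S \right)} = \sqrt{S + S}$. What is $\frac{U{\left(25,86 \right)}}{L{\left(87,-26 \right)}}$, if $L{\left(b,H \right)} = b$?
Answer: $\frac{2 \sqrt{43}}{87} \approx 0.15075$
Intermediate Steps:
$U{\left(q,S \right)} = \sqrt{2} \sqrt{S}$ ($U{\left(q,S \right)} = \sqrt{2 S} = \sqrt{2} \sqrt{S}$)
$\frac{U{\left(25,86 \right)}}{L{\left(87,-26 \right)}} = \frac{\sqrt{2} \sqrt{86}}{87} = 2 \sqrt{43} \cdot \frac{1}{87} = \frac{2 \sqrt{43}}{87}$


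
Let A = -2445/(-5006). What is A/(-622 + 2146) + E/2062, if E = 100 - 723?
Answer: -791319187/2621882488 ≈ -0.30181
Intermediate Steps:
A = 2445/5006 (A = -2445*(-1/5006) = 2445/5006 ≈ 0.48841)
E = -623
A/(-622 + 2146) + E/2062 = 2445/(5006*(-622 + 2146)) - 623/2062 = (2445/5006)/1524 - 623*1/2062 = (2445/5006)*(1/1524) - 623/2062 = 815/2543048 - 623/2062 = -791319187/2621882488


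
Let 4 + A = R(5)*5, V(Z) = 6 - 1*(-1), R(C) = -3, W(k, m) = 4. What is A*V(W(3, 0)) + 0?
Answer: -133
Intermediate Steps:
V(Z) = 7 (V(Z) = 6 + 1 = 7)
A = -19 (A = -4 - 3*5 = -4 - 15 = -19)
A*V(W(3, 0)) + 0 = -19*7 + 0 = -133 + 0 = -133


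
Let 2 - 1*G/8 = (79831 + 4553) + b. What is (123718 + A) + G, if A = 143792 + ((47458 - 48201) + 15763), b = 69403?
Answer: -947750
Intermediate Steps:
G = -1230280 (G = 16 - 8*((79831 + 4553) + 69403) = 16 - 8*(84384 + 69403) = 16 - 8*153787 = 16 - 1230296 = -1230280)
A = 158812 (A = 143792 + (-743 + 15763) = 143792 + 15020 = 158812)
(123718 + A) + G = (123718 + 158812) - 1230280 = 282530 - 1230280 = -947750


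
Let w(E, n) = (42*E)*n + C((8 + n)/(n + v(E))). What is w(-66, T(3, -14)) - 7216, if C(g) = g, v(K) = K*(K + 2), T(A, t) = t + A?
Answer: 98061785/4213 ≈ 23276.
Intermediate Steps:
T(A, t) = A + t
v(K) = K*(2 + K)
w(E, n) = (8 + n)/(n + E*(2 + E)) + 42*E*n (w(E, n) = (42*E)*n + (8 + n)/(n + E*(2 + E)) = 42*E*n + (8 + n)/(n + E*(2 + E)) = (8 + n)/(n + E*(2 + E)) + 42*E*n)
w(-66, T(3, -14)) - 7216 = (8 + (3 - 14) + 42*(-66)*(3 - 14)*((3 - 14) - 66*(2 - 66)))/((3 - 14) - 66*(2 - 66)) - 7216 = (8 - 11 + 42*(-66)*(-11)*(-11 - 66*(-64)))/(-11 - 66*(-64)) - 7216 = (8 - 11 + 42*(-66)*(-11)*(-11 + 4224))/(-11 + 4224) - 7216 = (8 - 11 + 42*(-66)*(-11)*4213)/4213 - 7216 = (8 - 11 + 128462796)/4213 - 7216 = (1/4213)*128462793 - 7216 = 128462793/4213 - 7216 = 98061785/4213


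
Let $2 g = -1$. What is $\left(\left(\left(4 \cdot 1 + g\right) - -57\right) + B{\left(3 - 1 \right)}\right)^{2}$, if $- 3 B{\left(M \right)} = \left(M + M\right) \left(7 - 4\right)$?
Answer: $\frac{12769}{4} \approx 3192.3$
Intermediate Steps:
$g = - \frac{1}{2}$ ($g = \frac{1}{2} \left(-1\right) = - \frac{1}{2} \approx -0.5$)
$B{\left(M \right)} = - 2 M$ ($B{\left(M \right)} = - \frac{\left(M + M\right) \left(7 - 4\right)}{3} = - \frac{2 M 3}{3} = - \frac{6 M}{3} = - 2 M$)
$\left(\left(\left(4 \cdot 1 + g\right) - -57\right) + B{\left(3 - 1 \right)}\right)^{2} = \left(\left(\left(4 \cdot 1 - \frac{1}{2}\right) - -57\right) - 2 \left(3 - 1\right)\right)^{2} = \left(\left(\left(4 - \frac{1}{2}\right) + 57\right) - 4\right)^{2} = \left(\left(\frac{7}{2} + 57\right) - 4\right)^{2} = \left(\frac{121}{2} - 4\right)^{2} = \left(\frac{113}{2}\right)^{2} = \frac{12769}{4}$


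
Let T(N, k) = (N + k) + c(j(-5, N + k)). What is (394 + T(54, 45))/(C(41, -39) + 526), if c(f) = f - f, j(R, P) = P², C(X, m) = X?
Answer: 493/567 ≈ 0.86949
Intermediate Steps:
c(f) = 0
T(N, k) = N + k (T(N, k) = (N + k) + 0 = N + k)
(394 + T(54, 45))/(C(41, -39) + 526) = (394 + (54 + 45))/(41 + 526) = (394 + 99)/567 = 493*(1/567) = 493/567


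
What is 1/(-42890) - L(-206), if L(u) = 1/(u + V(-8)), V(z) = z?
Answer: 10669/2294615 ≈ 0.0046496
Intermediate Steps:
L(u) = 1/(-8 + u) (L(u) = 1/(u - 8) = 1/(-8 + u))
1/(-42890) - L(-206) = 1/(-42890) - 1/(-8 - 206) = -1/42890 - 1/(-214) = -1/42890 - 1*(-1/214) = -1/42890 + 1/214 = 10669/2294615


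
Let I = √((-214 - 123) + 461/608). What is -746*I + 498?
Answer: 498 - 1119*I*√863170/76 ≈ 498.0 - 13679.0*I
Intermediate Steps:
I = 3*I*√863170/152 (I = √(-337 + 461*(1/608)) = √(-337 + 461/608) = √(-204435/608) = 3*I*√863170/152 ≈ 18.337*I)
-746*I + 498 = -1119*I*√863170/76 + 498 = 498 - 1119*I*√863170/76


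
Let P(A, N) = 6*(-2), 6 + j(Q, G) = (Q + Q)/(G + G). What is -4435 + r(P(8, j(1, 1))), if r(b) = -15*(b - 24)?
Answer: -3895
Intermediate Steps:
j(Q, G) = -6 + Q/G (j(Q, G) = -6 + (Q + Q)/(G + G) = -6 + (2*Q)/((2*G)) = -6 + (2*Q)*(1/(2*G)) = -6 + Q/G)
P(A, N) = -12
r(b) = 360 - 15*b (r(b) = -15*(-24 + b) = 360 - 15*b)
-4435 + r(P(8, j(1, 1))) = -4435 + (360 - 15*(-12)) = -4435 + (360 + 180) = -4435 + 540 = -3895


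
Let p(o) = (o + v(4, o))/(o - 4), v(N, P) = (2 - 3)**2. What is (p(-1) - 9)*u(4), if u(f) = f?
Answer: -36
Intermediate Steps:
v(N, P) = 1 (v(N, P) = (-1)**2 = 1)
p(o) = (1 + o)/(-4 + o) (p(o) = (o + 1)/(o - 4) = (1 + o)/(-4 + o))
(p(-1) - 9)*u(4) = ((1 - 1)/(-4 - 1) - 9)*4 = (0/(-5) - 9)*4 = (-1/5*0 - 9)*4 = (0 - 9)*4 = -9*4 = -36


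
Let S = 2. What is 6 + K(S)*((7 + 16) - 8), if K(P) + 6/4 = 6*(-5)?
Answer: -933/2 ≈ -466.50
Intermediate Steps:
K(P) = -63/2 (K(P) = -3/2 + 6*(-5) = -3/2 - 30 = -63/2)
6 + K(S)*((7 + 16) - 8) = 6 - 63*((7 + 16) - 8)/2 = 6 - 63*(23 - 8)/2 = 6 - 63/2*15 = 6 - 945/2 = -933/2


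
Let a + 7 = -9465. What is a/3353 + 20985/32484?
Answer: -79108581/36306284 ≈ -2.1789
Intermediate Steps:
a = -9472 (a = -7 - 9465 = -9472)
a/3353 + 20985/32484 = -9472/3353 + 20985/32484 = -9472*1/3353 + 20985*(1/32484) = -9472/3353 + 6995/10828 = -79108581/36306284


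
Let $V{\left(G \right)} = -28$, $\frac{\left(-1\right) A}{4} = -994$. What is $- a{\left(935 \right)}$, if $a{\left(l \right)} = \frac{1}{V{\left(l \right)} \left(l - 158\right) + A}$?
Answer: $\frac{1}{17780} \approx 5.6243 \cdot 10^{-5}$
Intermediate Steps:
$A = 3976$ ($A = \left(-4\right) \left(-994\right) = 3976$)
$a{\left(l \right)} = \frac{1}{8400 - 28 l}$ ($a{\left(l \right)} = \frac{1}{- 28 \left(l - 158\right) + 3976} = \frac{1}{- 28 \left(-158 + l\right) + 3976} = \frac{1}{\left(4424 - 28 l\right) + 3976} = \frac{1}{8400 - 28 l}$)
$- a{\left(935 \right)} = - \frac{1}{28 \left(300 - 935\right)} = - \frac{1}{28 \left(-635\right)} = - \frac{-1}{28 \cdot 635} = \left(-1\right) \left(- \frac{1}{17780}\right) = \frac{1}{17780}$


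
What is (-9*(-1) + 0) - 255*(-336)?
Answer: 85689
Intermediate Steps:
(-9*(-1) + 0) - 255*(-336) = (9 + 0) + 85680 = 9 + 85680 = 85689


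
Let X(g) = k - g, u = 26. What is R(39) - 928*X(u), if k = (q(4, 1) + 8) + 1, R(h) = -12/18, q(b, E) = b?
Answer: 36190/3 ≈ 12063.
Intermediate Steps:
R(h) = -⅔ (R(h) = -12*1/18 = -⅔)
k = 13 (k = (4 + 8) + 1 = 12 + 1 = 13)
X(g) = 13 - g
R(39) - 928*X(u) = -⅔ - 928*(13 - 1*26) = -⅔ - 928*(13 - 26) = -⅔ - 928*(-13) = -⅔ + 12064 = 36190/3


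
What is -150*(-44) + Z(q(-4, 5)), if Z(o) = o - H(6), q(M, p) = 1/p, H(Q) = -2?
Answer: 33011/5 ≈ 6602.2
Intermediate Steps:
Z(o) = 2 + o (Z(o) = o - 1*(-2) = o + 2 = 2 + o)
-150*(-44) + Z(q(-4, 5)) = -150*(-44) + (2 + 1/5) = 6600 + (2 + ⅕) = 6600 + 11/5 = 33011/5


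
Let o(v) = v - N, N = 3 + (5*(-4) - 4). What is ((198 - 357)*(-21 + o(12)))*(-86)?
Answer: 164088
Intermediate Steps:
N = -21 (N = 3 + (-20 - 4) = 3 - 24 = -21)
o(v) = 21 + v (o(v) = v - 1*(-21) = v + 21 = 21 + v)
((198 - 357)*(-21 + o(12)))*(-86) = ((198 - 357)*(-21 + (21 + 12)))*(-86) = -159*(-21 + 33)*(-86) = -159*12*(-86) = -1908*(-86) = 164088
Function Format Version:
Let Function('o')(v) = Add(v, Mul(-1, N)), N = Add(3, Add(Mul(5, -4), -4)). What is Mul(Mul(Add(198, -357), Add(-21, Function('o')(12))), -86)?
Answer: 164088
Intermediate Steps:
N = -21 (N = Add(3, Add(-20, -4)) = Add(3, -24) = -21)
Function('o')(v) = Add(21, v) (Function('o')(v) = Add(v, Mul(-1, -21)) = Add(v, 21) = Add(21, v))
Mul(Mul(Add(198, -357), Add(-21, Function('o')(12))), -86) = Mul(Mul(Add(198, -357), Add(-21, Add(21, 12))), -86) = Mul(Mul(-159, Add(-21, 33)), -86) = Mul(Mul(-159, 12), -86) = Mul(-1908, -86) = 164088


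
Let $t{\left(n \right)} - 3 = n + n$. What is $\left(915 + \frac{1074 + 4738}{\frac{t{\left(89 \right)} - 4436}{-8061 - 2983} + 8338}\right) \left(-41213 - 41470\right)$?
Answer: $- \frac{6972305072197239}{92089127} \approx -7.5713 \cdot 10^{7}$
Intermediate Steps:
$t{\left(n \right)} = 3 + 2 n$ ($t{\left(n \right)} = 3 + \left(n + n\right) = 3 + 2 n$)
$\left(915 + \frac{1074 + 4738}{\frac{t{\left(89 \right)} - 4436}{-8061 - 2983} + 8338}\right) \left(-41213 - 41470\right) = \left(915 + \frac{1074 + 4738}{\frac{\left(3 + 2 \cdot 89\right) - 4436}{-8061 - 2983} + 8338}\right) \left(-41213 - 41470\right) = \left(915 + \frac{5812}{\frac{\left(3 + 178\right) - 4436}{-11044} + 8338}\right) \left(-82683\right) = \left(915 + \frac{5812}{\left(181 - 4436\right) \left(- \frac{1}{11044}\right) + 8338}\right) \left(-82683\right) = \left(915 + \frac{5812}{\left(-4255\right) \left(- \frac{1}{11044}\right) + 8338}\right) \left(-82683\right) = \left(915 + \frac{5812}{\frac{4255}{11044} + 8338}\right) \left(-82683\right) = \left(915 + \frac{5812}{\frac{92089127}{11044}}\right) \left(-82683\right) = \left(915 + 5812 \cdot \frac{11044}{92089127}\right) \left(-82683\right) = \left(915 + \frac{64187728}{92089127}\right) \left(-82683\right) = \frac{84325738933}{92089127} \left(-82683\right) = - \frac{6972305072197239}{92089127}$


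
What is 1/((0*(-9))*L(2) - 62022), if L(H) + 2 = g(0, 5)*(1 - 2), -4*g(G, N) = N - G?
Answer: -1/62022 ≈ -1.6123e-5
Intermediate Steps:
g(G, N) = -N/4 + G/4 (g(G, N) = -(N - G)/4 = -N/4 + G/4)
L(H) = -3/4 (L(H) = -2 + (-1/4*5 + (1/4)*0)*(1 - 2) = -2 + (-5/4 + 0)*(-1) = -2 - 5/4*(-1) = -2 + 5/4 = -3/4)
1/((0*(-9))*L(2) - 62022) = 1/((0*(-9))*(-3/4) - 62022) = 1/(0*(-3/4) - 62022) = 1/(0 - 62022) = 1/(-62022) = -1/62022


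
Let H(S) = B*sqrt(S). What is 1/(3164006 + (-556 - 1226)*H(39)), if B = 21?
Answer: 1582003/4978159065380 + 18711*sqrt(39)/4978159065380 ≈ 3.4126e-7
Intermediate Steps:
H(S) = 21*sqrt(S)
1/(3164006 + (-556 - 1226)*H(39)) = 1/(3164006 + (-556 - 1226)*(21*sqrt(39))) = 1/(3164006 - 37422*sqrt(39))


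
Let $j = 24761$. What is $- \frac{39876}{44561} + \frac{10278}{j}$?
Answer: $- \frac{48124698}{100306811} \approx -0.47977$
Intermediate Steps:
$- \frac{39876}{44561} + \frac{10278}{j} = - \frac{39876}{44561} + \frac{10278}{24761} = - \frac{48124698}{100306811}$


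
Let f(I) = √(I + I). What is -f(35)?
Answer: -√70 ≈ -8.3666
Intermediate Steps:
f(I) = √2*√I (f(I) = √(2*I) = √2*√I)
-f(35) = -√2*√35 = -√70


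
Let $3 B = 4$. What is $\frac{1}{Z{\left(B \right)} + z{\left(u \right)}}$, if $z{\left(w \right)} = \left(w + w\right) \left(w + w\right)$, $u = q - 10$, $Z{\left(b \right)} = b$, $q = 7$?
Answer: $\frac{3}{112} \approx 0.026786$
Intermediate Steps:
$B = \frac{4}{3}$ ($B = \frac{1}{3} \cdot 4 = \frac{4}{3} \approx 1.3333$)
$u = -3$ ($u = 7 - 10 = -3$)
$z{\left(w \right)} = 4 w^{2}$ ($z{\left(w \right)} = 2 w 2 w = 4 w^{2}$)
$\frac{1}{Z{\left(B \right)} + z{\left(u \right)}} = \frac{1}{\frac{4}{3} + 4 \left(-3\right)^{2}} = \frac{1}{\frac{4}{3} + 4 \cdot 9} = \frac{1}{\frac{4}{3} + 36} = \frac{1}{\frac{112}{3}} = \frac{3}{112}$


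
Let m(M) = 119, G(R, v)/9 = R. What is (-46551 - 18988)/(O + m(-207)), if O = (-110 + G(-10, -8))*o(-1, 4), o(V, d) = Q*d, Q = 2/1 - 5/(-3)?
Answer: 196617/8443 ≈ 23.288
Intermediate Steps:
Q = 11/3 (Q = 2*1 - 5*(-⅓) = 2 + 5/3 = 11/3 ≈ 3.6667)
G(R, v) = 9*R
o(V, d) = 11*d/3
O = -8800/3 (O = (-110 + 9*(-10))*((11/3)*4) = (-110 - 90)*(44/3) = -200*44/3 = -8800/3 ≈ -2933.3)
(-46551 - 18988)/(O + m(-207)) = (-46551 - 18988)/(-8800/3 + 119) = -65539/(-8443/3) = -65539*(-3/8443) = 196617/8443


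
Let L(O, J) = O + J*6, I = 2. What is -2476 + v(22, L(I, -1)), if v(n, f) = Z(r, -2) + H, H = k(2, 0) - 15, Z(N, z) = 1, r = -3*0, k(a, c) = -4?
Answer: -2494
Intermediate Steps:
r = 0
H = -19 (H = -4 - 15 = -19)
L(O, J) = O + 6*J
v(n, f) = -18 (v(n, f) = 1 - 19 = -18)
-2476 + v(22, L(I, -1)) = -2476 - 18 = -2494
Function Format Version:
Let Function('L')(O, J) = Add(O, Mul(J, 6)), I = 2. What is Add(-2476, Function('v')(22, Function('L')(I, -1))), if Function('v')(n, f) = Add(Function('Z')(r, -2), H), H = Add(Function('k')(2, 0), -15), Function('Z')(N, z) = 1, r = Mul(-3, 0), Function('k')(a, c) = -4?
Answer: -2494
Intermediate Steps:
r = 0
H = -19 (H = Add(-4, -15) = -19)
Function('L')(O, J) = Add(O, Mul(6, J))
Function('v')(n, f) = -18 (Function('v')(n, f) = Add(1, -19) = -18)
Add(-2476, Function('v')(22, Function('L')(I, -1))) = Add(-2476, -18) = -2494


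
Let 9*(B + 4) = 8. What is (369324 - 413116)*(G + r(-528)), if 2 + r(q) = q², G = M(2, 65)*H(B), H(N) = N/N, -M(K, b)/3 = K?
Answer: -12208158592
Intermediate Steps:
B = -28/9 (B = -4 + (⅑)*8 = -4 + 8/9 = -28/9 ≈ -3.1111)
M(K, b) = -3*K
H(N) = 1
G = -6 (G = -3*2*1 = -6*1 = -6)
r(q) = -2 + q²
(369324 - 413116)*(G + r(-528)) = (369324 - 413116)*(-6 + (-2 + (-528)²)) = -43792*(-6 + (-2 + 278784)) = -43792*(-6 + 278782) = -43792*278776 = -12208158592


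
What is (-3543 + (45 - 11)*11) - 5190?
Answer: -8359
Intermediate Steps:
(-3543 + (45 - 11)*11) - 5190 = (-3543 + 34*11) - 5190 = (-3543 + 374) - 5190 = -3169 - 5190 = -8359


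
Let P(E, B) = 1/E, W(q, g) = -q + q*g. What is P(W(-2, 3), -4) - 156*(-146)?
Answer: 91103/4 ≈ 22776.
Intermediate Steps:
W(q, g) = -q + g*q
P(W(-2, 3), -4) - 156*(-146) = 1/(-2*(-1 + 3)) - 156*(-146) = 1/(-2*2) + 22776 = 1/(-4) + 22776 = -¼ + 22776 = 91103/4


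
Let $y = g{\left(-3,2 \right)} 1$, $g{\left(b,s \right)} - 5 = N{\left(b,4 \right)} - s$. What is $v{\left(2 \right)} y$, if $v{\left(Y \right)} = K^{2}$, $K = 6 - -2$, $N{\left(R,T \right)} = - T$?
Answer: $-64$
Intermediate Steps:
$K = 8$ ($K = 6 + 2 = 8$)
$g{\left(b,s \right)} = 1 - s$ ($g{\left(b,s \right)} = 5 - \left(4 + s\right) = 1 - s$)
$v{\left(Y \right)} = 64$ ($v{\left(Y \right)} = 8^{2} = 64$)
$y = -1$ ($y = \left(1 - 2\right) 1 = \left(-1\right) 1 = -1$)
$v{\left(2 \right)} y = 64 \left(-1\right) = -64$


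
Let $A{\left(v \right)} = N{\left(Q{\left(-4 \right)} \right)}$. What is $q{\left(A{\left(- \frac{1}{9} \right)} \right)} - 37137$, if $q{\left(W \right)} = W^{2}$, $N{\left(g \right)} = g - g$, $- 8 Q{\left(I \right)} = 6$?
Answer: $-37137$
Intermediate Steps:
$Q{\left(I \right)} = - \frac{3}{4}$ ($Q{\left(I \right)} = \left(- \frac{1}{8}\right) 6 = - \frac{3}{4}$)
$N{\left(g \right)} = 0$
$A{\left(v \right)} = 0$
$q{\left(A{\left(- \frac{1}{9} \right)} \right)} - 37137 = 0^{2} - 37137 = 0 - 37137 = -37137$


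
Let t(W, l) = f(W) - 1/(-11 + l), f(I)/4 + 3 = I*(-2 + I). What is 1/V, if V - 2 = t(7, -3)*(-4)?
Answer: -7/3572 ≈ -0.0019597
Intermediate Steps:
f(I) = -12 + 4*I*(-2 + I) (f(I) = -12 + 4*(I*(-2 + I)) = -12 + 4*I*(-2 + I))
t(W, l) = -12 - 1/(-11 + l) - 8*W + 4*W² (t(W, l) = (-12 - 8*W + 4*W²) - 1/(-11 + l) = -12 - 1/(-11 + l) - 8*W + 4*W²)
V = -3572/7 (V = 2 + ((131 - 44*7² + 88*7 - 4*(-3)*(3 - 1*7² + 2*7))/(-11 - 3))*(-4) = 2 + ((131 - 44*49 + 616 - 4*(-3)*(3 - 1*49 + 14))/(-14))*(-4) = 2 - (131 - 2156 + 616 - 4*(-3)*(3 - 49 + 14))/14*(-4) = 2 - (131 - 2156 + 616 - 4*(-3)*(-32))/14*(-4) = 2 - (131 - 2156 + 616 - 384)/14*(-4) = 2 - 1/14*(-1793)*(-4) = 2 + (1793/14)*(-4) = 2 - 3586/7 = -3572/7 ≈ -510.29)
1/V = 1/(-3572/7) = -7/3572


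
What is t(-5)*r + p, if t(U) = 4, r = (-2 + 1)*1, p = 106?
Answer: 102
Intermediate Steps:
r = -1 (r = -1*1 = -1)
t(-5)*r + p = 4*(-1) + 106 = -4 + 106 = 102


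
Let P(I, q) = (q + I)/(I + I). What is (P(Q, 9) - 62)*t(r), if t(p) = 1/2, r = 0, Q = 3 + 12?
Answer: -153/5 ≈ -30.600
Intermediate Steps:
Q = 15
P(I, q) = (I + q)/(2*I) (P(I, q) = (I + q)/((2*I)) = (I + q)*(1/(2*I)) = (I + q)/(2*I))
t(p) = 1/2
(P(Q, 9) - 62)*t(r) = ((1/2)*(15 + 9)/15 - 62)*(1/2) = ((1/2)*(1/15)*24 - 62)*(1/2) = (4/5 - 62)*(1/2) = -306/5*1/2 = -153/5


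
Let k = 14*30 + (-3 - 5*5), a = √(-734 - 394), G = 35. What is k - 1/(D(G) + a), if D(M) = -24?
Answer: 27833/71 + I*√282/852 ≈ 392.01 + 0.01971*I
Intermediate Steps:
a = 2*I*√282 (a = √(-1128) = 2*I*√282 ≈ 33.586*I)
k = 392 (k = 420 + (-3 - 25) = 420 - 28 = 392)
k - 1/(D(G) + a) = 392 - 1/(-24 + 2*I*√282)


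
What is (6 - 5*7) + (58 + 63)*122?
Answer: 14733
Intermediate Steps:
(6 - 5*7) + (58 + 63)*122 = (6 - 35) + 121*122 = -29 + 14762 = 14733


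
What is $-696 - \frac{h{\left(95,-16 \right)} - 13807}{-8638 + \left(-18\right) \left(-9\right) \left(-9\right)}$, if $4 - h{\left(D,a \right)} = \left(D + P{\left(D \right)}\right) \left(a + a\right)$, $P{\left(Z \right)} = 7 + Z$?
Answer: $- \frac{7034315}{10096} \approx -696.74$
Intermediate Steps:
$h{\left(D,a \right)} = 4 - 2 a \left(7 + 2 D\right)$ ($h{\left(D,a \right)} = 4 - \left(D + \left(7 + D\right)\right) \left(a + a\right) = 4 - \left(7 + 2 D\right) 2 a = 4 - 2 a \left(7 + 2 D\right)$)
$-696 - \frac{h{\left(95,-16 \right)} - 13807}{-8638 + \left(-18\right) \left(-9\right) \left(-9\right)} = -696 - \frac{\left(4 - -224 - 380 \left(-16\right)\right) - 13807}{-8638 + \left(-18\right) \left(-9\right) \left(-9\right)} = -696 - \frac{\left(4 + 224 + 6080\right) - 13807}{-8638 + 162 \left(-9\right)} = -696 - \frac{6308 - 13807}{-8638 - 1458} = -696 - - \frac{7499}{-10096} = -696 - \left(-7499\right) \left(- \frac{1}{10096}\right) = -696 - \frac{7499}{10096} = - \frac{7034315}{10096}$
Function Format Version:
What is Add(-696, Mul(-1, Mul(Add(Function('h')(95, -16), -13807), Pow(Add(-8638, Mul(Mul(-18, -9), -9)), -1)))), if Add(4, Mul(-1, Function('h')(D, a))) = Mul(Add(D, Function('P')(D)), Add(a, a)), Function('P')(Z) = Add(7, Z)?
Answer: Rational(-7034315, 10096) ≈ -696.74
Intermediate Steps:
Function('h')(D, a) = Add(4, Mul(-2, a, Add(7, Mul(2, D)))) (Function('h')(D, a) = Add(4, Mul(-1, Mul(Add(D, Add(7, D)), Add(a, a)))) = Add(4, Mul(-1, Mul(Add(7, Mul(2, D)), Mul(2, a)))) = Add(4, Mul(-1, Mul(2, a, Add(7, Mul(2, D))))) = Add(4, Mul(-2, a, Add(7, Mul(2, D)))))
Add(-696, Mul(-1, Mul(Add(Function('h')(95, -16), -13807), Pow(Add(-8638, Mul(Mul(-18, -9), -9)), -1)))) = Add(-696, Mul(-1, Mul(Add(Add(4, Mul(-14, -16), Mul(-4, 95, -16)), -13807), Pow(Add(-8638, Mul(Mul(-18, -9), -9)), -1)))) = Add(-696, Mul(-1, Mul(Add(Add(4, 224, 6080), -13807), Pow(Add(-8638, Mul(162, -9)), -1)))) = Add(-696, Mul(-1, Mul(Add(6308, -13807), Pow(Add(-8638, -1458), -1)))) = Add(-696, Mul(-1, Mul(-7499, Pow(-10096, -1)))) = Add(-696, Mul(-1, Mul(-7499, Rational(-1, 10096)))) = Add(-696, Mul(-1, Rational(7499, 10096))) = Add(-696, Rational(-7499, 10096)) = Rational(-7034315, 10096)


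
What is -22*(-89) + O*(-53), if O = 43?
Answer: -321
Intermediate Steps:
-22*(-89) + O*(-53) = -22*(-89) + 43*(-53) = 1958 - 2279 = -321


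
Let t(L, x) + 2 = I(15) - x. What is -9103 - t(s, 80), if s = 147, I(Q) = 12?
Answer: -9033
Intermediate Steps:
t(L, x) = 10 - x (t(L, x) = -2 + (12 - x) = 10 - x)
-9103 - t(s, 80) = -9103 - (10 - 1*80) = -9103 - (10 - 80) = -9103 - 1*(-70) = -9103 + 70 = -9033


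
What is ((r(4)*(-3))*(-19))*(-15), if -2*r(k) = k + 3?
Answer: 5985/2 ≈ 2992.5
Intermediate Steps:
r(k) = -3/2 - k/2 (r(k) = -(k + 3)/2 = -(3 + k)/2 = -3/2 - k/2)
((r(4)*(-3))*(-19))*(-15) = (((-3/2 - ½*4)*(-3))*(-19))*(-15) = (((-3/2 - 2)*(-3))*(-19))*(-15) = (-7/2*(-3)*(-19))*(-15) = ((21/2)*(-19))*(-15) = -399/2*(-15) = 5985/2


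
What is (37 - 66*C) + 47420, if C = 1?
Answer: 47391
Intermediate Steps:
(37 - 66*C) + 47420 = (37 - 66*1) + 47420 = (37 - 66) + 47420 = -29 + 47420 = 47391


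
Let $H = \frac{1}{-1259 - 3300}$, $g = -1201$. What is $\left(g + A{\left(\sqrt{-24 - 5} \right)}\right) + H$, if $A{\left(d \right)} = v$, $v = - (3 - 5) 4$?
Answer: $- \frac{5438888}{4559} \approx -1193.0$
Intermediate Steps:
$H = - \frac{1}{4559}$ ($H = \frac{1}{-4559} = - \frac{1}{4559} \approx -0.00021935$)
$v = 8$ ($v = - (3 - 5) 4 = \left(-1\right) \left(-2\right) 4 = 2 \cdot 4 = 8$)
$A{\left(d \right)} = 8$
$\left(g + A{\left(\sqrt{-24 - 5} \right)}\right) + H = \left(-1201 + 8\right) - \frac{1}{4559} = -1193 - \frac{1}{4559} = - \frac{5438888}{4559}$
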